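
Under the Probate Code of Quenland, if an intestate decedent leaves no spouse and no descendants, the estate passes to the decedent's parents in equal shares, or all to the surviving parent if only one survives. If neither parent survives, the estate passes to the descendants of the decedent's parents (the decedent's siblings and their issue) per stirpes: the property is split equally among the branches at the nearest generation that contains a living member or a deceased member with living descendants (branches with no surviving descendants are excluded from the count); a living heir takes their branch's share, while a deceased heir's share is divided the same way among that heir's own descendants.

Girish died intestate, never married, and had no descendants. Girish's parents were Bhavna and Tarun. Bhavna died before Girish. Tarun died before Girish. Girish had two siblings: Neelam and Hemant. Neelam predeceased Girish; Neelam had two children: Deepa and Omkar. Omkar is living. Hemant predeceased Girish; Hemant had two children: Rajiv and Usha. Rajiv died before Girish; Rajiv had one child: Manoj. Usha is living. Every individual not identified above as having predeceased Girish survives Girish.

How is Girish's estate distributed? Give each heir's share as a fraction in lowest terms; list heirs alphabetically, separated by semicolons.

Deepa 1/4; Manoj 1/4; Omkar 1/4; Usha 1/4

Neither parent survives and there are no descendants, so the estate passes to Girish's siblings and their issue per stirpes.
The estate is divided into 2 equal shares of 1/2 among Neelam, Hemant.
Neelam predeceased; the 1/2 allotted to Neelam's branch passes to Neelam's issue by representation.
The 1/2 is divided into 2 equal shares of 1/4 among Deepa, Omkar.
Deepa is living and takes 1/4.
Omkar is living and takes 1/4.
Hemant predeceased; the 1/2 allotted to Hemant's branch passes to Hemant's issue by representation.
The 1/2 is divided into 2 equal shares of 1/4 among Rajiv, Usha.
Rajiv predeceased; the 1/4 allotted to Rajiv's branch passes to Rajiv's issue by representation.
Manoj is the sole taker at this level and receives the full 1/4.
Usha is living and takes 1/4.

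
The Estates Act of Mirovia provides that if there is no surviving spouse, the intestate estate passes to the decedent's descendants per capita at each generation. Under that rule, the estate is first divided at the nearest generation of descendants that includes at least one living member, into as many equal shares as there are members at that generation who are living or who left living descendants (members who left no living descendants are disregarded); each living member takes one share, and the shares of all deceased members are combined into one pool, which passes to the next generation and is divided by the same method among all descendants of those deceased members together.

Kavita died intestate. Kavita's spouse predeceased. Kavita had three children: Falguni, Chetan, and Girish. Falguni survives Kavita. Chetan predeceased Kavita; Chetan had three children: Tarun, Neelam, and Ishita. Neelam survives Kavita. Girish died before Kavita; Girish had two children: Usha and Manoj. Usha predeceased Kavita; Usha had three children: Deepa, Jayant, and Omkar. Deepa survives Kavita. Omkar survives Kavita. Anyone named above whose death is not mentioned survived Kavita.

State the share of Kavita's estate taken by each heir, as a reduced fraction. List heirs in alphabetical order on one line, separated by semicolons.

Deepa 2/45; Falguni 1/3; Ishita 2/15; Jayant 2/45; Manoj 2/15; Neelam 2/15; Omkar 2/45; Tarun 2/15

There is no surviving spouse, so the entire estate passes to Kavita's descendants per capita at each generation.
At generation 1 (Falguni, Chetan, Girish) there are 3 shares of (1)/3 = 1/3 each.
Living: Falguni — each takes 1/3.
Deceased: Chetan and Girish. Their combined 2/3 is pooled and carried to generation 2.
At generation 2 (Tarun, Neelam, Ishita, Usha, Manoj) there are 5 shares of (2/3)/5 = 2/15 each.
Living: Tarun, Neelam, Ishita, and Manoj — each takes 2/15.
Deceased: Usha. That 2/15 share is carried to generation 3.
At generation 3 (Deepa, Jayant, Omkar) there are 3 shares of (2/15)/3 = 2/45 each.
Living: Deepa, Jayant, and Omkar — each takes 2/45.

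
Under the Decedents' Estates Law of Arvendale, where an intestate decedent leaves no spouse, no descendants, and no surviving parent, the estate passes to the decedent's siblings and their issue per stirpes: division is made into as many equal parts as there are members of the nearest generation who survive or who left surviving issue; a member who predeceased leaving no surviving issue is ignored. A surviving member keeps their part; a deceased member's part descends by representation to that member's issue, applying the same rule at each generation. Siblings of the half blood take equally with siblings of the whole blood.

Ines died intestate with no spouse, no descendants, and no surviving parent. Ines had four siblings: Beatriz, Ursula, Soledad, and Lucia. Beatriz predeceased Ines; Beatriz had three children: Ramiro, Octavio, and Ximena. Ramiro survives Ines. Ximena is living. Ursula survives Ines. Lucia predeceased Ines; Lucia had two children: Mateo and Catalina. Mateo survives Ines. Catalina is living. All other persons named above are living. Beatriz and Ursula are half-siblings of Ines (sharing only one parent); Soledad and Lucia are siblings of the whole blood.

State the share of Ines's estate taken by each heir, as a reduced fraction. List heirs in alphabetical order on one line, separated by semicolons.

No spouse, descendants, or parent survives, so the estate passes to Ines's siblings per stirpes.
Half-blood and whole-blood siblings take equally under the stated rule.
The estate is divided into 4 equal shares of 1/4 among Beatriz, Ursula, Soledad, Lucia.
Beatriz predeceased; the 1/4 allotted to Beatriz's branch passes to Beatriz's issue by representation.
The 1/4 is divided into 3 equal shares of 1/12 among Ramiro, Octavio, Ximena.
Ramiro is living and takes 1/12.
Octavio is living and takes 1/12.
Ximena is living and takes 1/12.
Ursula is living and takes 1/4.
Soledad is living and takes 1/4.
Lucia predeceased; the 1/4 allotted to Lucia's branch passes to Lucia's issue by representation.
The 1/4 is divided into 2 equal shares of 1/8 among Mateo, Catalina.
Mateo is living and takes 1/8.
Catalina is living and takes 1/8.

Catalina 1/8; Mateo 1/8; Octavio 1/12; Ramiro 1/12; Soledad 1/4; Ursula 1/4; Ximena 1/12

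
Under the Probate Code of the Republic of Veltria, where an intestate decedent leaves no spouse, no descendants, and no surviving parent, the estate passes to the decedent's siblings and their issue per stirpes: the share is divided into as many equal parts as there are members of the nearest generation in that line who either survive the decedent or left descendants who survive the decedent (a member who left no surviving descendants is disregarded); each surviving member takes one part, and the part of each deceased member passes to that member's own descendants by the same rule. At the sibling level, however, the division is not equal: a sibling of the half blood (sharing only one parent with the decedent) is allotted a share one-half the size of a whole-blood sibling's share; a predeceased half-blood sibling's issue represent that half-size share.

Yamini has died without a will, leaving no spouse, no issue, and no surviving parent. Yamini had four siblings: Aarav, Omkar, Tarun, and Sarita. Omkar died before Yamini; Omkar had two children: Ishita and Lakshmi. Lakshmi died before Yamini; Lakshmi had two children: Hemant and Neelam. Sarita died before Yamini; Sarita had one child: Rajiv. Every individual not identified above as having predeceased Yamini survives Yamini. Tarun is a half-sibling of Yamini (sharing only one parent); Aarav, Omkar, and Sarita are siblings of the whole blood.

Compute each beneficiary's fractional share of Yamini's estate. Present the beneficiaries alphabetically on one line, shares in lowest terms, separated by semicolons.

Aarav 2/7; Hemant 1/14; Ishita 1/7; Neelam 1/14; Rajiv 2/7; Tarun 1/7

No spouse, descendants, or parent survives, so the estate passes to Yamini's siblings per stirpes.
Half-blood siblings count for one-half the weight of whole-blood siblings at the initial division.
Dividing 1 in proportion to weights (total weight 7/2): Aarav (weight 1) → 2/7; Omkar (weight 1) → 2/7; Tarun (weight 1/2) → 1/7; Sarita (weight 1) → 2/7.
Aarav is living and takes 2/7.
Omkar predeceased; the 2/7 allotted to Omkar's branch passes to Omkar's issue by representation.
The 2/7 is divided into 2 equal shares of 1/7 among Ishita, Lakshmi.
Ishita is living and takes 1/7.
Lakshmi predeceased; the 1/7 allotted to Lakshmi's branch passes to Lakshmi's issue by representation.
The 1/7 is divided into 2 equal shares of 1/14 among Hemant, Neelam.
Hemant is living and takes 1/14.
Neelam is living and takes 1/14.
Tarun is living and takes 1/7.
Sarita predeceased; the 2/7 allotted to Sarita's branch passes to Sarita's issue by representation.
Rajiv is the sole taker at this level and receives the full 2/7.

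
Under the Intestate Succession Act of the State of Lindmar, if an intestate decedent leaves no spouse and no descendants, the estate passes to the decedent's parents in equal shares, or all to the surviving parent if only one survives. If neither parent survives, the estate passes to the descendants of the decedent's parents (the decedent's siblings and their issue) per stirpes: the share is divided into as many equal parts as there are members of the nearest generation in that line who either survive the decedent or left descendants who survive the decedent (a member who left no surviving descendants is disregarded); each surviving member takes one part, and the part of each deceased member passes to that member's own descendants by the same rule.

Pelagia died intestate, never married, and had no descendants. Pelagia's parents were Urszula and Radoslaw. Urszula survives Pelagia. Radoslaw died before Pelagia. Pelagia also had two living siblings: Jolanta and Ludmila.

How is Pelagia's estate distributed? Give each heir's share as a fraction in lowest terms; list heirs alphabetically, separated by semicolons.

Urszula 1

Only one parent, Urszula, survives, so Urszula takes the entire estate. The siblings take nothing because a surviving parent has priority.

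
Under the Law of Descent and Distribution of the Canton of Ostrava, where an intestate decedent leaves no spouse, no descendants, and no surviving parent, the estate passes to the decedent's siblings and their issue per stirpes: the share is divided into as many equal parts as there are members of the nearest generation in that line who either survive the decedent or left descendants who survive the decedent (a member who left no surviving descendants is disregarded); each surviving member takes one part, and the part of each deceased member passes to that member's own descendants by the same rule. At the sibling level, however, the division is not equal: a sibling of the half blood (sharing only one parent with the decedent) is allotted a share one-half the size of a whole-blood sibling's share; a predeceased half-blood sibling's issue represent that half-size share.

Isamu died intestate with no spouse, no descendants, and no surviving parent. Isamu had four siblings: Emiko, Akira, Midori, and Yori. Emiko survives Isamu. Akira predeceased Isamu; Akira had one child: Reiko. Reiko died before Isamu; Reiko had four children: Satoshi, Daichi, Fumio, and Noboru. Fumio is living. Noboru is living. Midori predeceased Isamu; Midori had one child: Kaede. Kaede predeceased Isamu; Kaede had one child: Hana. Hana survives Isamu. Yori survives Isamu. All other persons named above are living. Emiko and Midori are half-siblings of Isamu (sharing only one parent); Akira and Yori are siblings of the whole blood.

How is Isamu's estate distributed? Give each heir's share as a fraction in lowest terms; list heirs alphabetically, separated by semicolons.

No spouse, descendants, or parent survives, so the estate passes to Isamu's siblings per stirpes.
Half-blood siblings count for one-half the weight of whole-blood siblings at the initial division.
Dividing 1 in proportion to weights (total weight 3): Emiko (weight 1/2) → 1/6; Akira (weight 1) → 1/3; Midori (weight 1/2) → 1/6; Yori (weight 1) → 1/3.
Emiko is living and takes 1/6.
Akira predeceased; the 1/3 allotted to Akira's branch passes to Akira's issue by representation.
Reiko's line is the sole branch at this level, so the full 1/3 passes to Reiko's issue by representation.
The 1/3 is divided into 4 equal shares of 1/12 among Satoshi, Daichi, Fumio, Noboru.
Satoshi is living and takes 1/12.
Daichi is living and takes 1/12.
Fumio is living and takes 1/12.
Noboru is living and takes 1/12.
Midori predeceased; the 1/6 allotted to Midori's branch passes to Midori's issue by representation.
Kaede's line is the sole branch at this level, so the full 1/6 passes to Kaede's issue by representation.
Hana is the sole taker at this level and receives the full 1/6.
Yori is living and takes 1/3.

Daichi 1/12; Emiko 1/6; Fumio 1/12; Hana 1/6; Noboru 1/12; Satoshi 1/12; Yori 1/3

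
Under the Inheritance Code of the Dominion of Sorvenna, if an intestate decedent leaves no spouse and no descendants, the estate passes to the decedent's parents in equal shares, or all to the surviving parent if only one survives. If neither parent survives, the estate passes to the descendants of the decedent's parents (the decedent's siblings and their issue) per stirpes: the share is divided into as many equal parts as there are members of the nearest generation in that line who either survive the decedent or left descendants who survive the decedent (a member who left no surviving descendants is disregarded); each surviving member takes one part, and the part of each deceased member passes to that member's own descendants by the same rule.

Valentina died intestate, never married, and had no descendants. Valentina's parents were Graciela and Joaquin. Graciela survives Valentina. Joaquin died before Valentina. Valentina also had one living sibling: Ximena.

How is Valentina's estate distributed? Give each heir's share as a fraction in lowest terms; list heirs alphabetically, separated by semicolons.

Graciela 1

Only one parent, Graciela, survives, so Graciela takes the entire estate. The siblings take nothing because a surviving parent has priority.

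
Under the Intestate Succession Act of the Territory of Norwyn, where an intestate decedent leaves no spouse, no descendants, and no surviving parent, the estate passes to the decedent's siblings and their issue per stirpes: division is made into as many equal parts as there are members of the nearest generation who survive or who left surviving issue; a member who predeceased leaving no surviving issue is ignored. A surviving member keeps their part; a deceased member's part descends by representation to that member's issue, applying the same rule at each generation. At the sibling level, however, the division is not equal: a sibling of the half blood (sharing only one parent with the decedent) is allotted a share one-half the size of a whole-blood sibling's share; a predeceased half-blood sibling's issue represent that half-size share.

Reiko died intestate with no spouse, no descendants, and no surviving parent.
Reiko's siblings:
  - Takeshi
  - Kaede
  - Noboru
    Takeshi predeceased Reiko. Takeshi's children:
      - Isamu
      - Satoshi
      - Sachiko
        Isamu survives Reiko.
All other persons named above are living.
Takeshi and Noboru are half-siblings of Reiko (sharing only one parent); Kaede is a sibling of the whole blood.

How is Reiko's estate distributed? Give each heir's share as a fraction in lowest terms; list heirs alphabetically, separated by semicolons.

Isamu 1/12; Kaede 1/2; Noboru 1/4; Sachiko 1/12; Satoshi 1/12

No spouse, descendants, or parent survives, so the estate passes to Reiko's siblings per stirpes.
Half-blood siblings count for one-half the weight of whole-blood siblings at the initial division.
Dividing 1 in proportion to weights (total weight 2): Takeshi (weight 1/2) → 1/4; Kaede (weight 1) → 1/2; Noboru (weight 1/2) → 1/4.
Takeshi predeceased; the 1/4 allotted to Takeshi's branch passes to Takeshi's issue by representation.
The 1/4 is divided into 3 equal shares of 1/12 among Isamu, Satoshi, Sachiko.
Isamu is living and takes 1/12.
Satoshi is living and takes 1/12.
Sachiko is living and takes 1/12.
Kaede is living and takes 1/2.
Noboru is living and takes 1/4.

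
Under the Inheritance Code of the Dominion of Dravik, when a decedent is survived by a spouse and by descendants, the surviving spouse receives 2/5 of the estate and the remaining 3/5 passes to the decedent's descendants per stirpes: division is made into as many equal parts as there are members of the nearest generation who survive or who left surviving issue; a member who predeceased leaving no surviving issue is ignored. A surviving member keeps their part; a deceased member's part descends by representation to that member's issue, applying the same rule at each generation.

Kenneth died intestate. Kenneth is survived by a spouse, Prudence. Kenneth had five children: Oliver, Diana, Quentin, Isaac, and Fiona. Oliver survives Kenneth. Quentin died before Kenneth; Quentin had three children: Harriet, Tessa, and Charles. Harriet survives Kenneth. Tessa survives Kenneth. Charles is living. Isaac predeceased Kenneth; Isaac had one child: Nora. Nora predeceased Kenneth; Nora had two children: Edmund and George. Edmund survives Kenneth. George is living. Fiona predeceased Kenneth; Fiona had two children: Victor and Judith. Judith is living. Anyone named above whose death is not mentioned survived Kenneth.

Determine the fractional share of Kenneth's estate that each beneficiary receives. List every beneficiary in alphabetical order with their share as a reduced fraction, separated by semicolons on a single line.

Charles 1/25; Diana 3/25; Edmund 3/50; George 3/50; Harriet 1/25; Judith 3/50; Oliver 3/25; Prudence 2/5; Tessa 1/25; Victor 3/50

Prudence, as surviving spouse, takes 2/5.
The remaining 3/5 passes to Kenneth's descendants per stirpes.
The 3/5 is divided into 5 equal shares of 3/25 among Oliver, Diana, Quentin, Isaac, Fiona.
Oliver is living and takes 3/25.
Diana is living and takes 3/25.
Quentin predeceased; the 3/25 allotted to Quentin's branch passes to Quentin's issue by representation.
The 3/25 is divided into 3 equal shares of 1/25 among Harriet, Tessa, Charles.
Harriet is living and takes 1/25.
Tessa is living and takes 1/25.
Charles is living and takes 1/25.
Isaac predeceased; the 3/25 allotted to Isaac's branch passes to Isaac's issue by representation.
Nora's line is the sole branch at this level, so the full 3/25 passes to Nora's issue by representation.
The 3/25 is divided into 2 equal shares of 3/50 among Edmund, George.
Edmund is living and takes 3/50.
George is living and takes 3/50.
Fiona predeceased; the 3/25 allotted to Fiona's branch passes to Fiona's issue by representation.
The 3/25 is divided into 2 equal shares of 3/50 among Victor, Judith.
Victor is living and takes 3/50.
Judith is living and takes 3/50.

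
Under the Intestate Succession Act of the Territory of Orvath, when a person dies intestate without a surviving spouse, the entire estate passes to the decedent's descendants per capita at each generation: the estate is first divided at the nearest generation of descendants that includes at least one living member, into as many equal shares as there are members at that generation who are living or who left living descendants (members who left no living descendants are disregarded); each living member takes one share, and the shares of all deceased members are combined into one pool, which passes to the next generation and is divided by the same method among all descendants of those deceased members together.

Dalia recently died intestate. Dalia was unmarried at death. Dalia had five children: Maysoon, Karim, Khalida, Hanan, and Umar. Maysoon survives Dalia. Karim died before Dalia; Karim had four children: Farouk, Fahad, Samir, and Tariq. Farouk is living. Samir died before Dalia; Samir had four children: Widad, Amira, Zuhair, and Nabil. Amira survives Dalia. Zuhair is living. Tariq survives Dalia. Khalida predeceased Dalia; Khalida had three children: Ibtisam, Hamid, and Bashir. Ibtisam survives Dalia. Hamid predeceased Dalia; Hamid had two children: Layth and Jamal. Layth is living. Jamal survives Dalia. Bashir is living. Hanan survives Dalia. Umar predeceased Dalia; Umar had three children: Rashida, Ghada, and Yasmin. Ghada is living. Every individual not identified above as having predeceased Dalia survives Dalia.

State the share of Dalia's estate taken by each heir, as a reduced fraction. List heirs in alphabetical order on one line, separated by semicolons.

Amira 1/50; Bashir 3/50; Fahad 3/50; Farouk 3/50; Ghada 3/50; Hanan 1/5; Ibtisam 3/50; Jamal 1/50; Layth 1/50; Maysoon 1/5; Nabil 1/50; Rashida 3/50; Tariq 3/50; Widad 1/50; Yasmin 3/50; Zuhair 1/50

There is no surviving spouse, so the entire estate passes to Dalia's descendants per capita at each generation.
At generation 1 (Maysoon, Karim, Khalida, Hanan, Umar) there are 5 shares of (1)/5 = 1/5 each.
Living: Maysoon and Hanan — each takes 1/5.
Deceased: Karim, Khalida, and Umar. Their combined 3/5 is pooled and carried to generation 2.
At generation 2 (Farouk, Fahad, Samir, Tariq, Ibtisam, Hamid, Bashir, Rashida, Ghada, Yasmin) there are 10 shares of (3/5)/10 = 3/50 each.
Living: Farouk, Fahad, Tariq, Ibtisam, Bashir, Rashida, Ghada, and Yasmin — each takes 3/50.
Deceased: Samir and Hamid. Their combined 3/25 is pooled and carried to generation 3.
At generation 3 (Widad, Amira, Zuhair, Nabil, Layth, Jamal) there are 6 shares of (3/25)/6 = 1/50 each.
Living: Widad, Amira, Zuhair, Nabil, Layth, and Jamal — each takes 1/50.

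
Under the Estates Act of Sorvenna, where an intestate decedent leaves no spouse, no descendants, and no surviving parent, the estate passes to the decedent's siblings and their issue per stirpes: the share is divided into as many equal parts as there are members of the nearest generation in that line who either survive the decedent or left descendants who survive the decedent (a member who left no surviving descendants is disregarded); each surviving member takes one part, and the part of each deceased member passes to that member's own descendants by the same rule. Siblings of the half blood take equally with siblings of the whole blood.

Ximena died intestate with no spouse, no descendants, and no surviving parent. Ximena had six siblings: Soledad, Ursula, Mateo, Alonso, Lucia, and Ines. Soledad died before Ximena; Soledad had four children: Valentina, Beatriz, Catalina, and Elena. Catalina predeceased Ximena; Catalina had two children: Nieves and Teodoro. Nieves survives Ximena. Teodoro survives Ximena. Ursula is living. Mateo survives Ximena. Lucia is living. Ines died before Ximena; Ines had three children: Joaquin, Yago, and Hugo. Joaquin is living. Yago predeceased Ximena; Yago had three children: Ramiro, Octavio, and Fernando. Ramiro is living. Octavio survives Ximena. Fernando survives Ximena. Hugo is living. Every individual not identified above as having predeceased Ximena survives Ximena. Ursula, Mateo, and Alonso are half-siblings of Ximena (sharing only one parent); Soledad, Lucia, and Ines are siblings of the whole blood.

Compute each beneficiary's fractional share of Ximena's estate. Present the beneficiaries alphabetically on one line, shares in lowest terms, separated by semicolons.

Alonso 1/6; Beatriz 1/24; Elena 1/24; Fernando 1/54; Hugo 1/18; Joaquin 1/18; Lucia 1/6; Mateo 1/6; Nieves 1/48; Octavio 1/54; Ramiro 1/54; Teodoro 1/48; Ursula 1/6; Valentina 1/24

No spouse, descendants, or parent survives, so the estate passes to Ximena's siblings per stirpes.
Half-blood and whole-blood siblings take equally under the stated rule.
The estate is divided into 6 equal shares of 1/6 among Soledad, Ursula, Mateo, Alonso, Lucia, Ines.
Soledad predeceased; the 1/6 allotted to Soledad's branch passes to Soledad's issue by representation.
The 1/6 is divided into 4 equal shares of 1/24 among Valentina, Beatriz, Catalina, Elena.
Valentina is living and takes 1/24.
Beatriz is living and takes 1/24.
Catalina predeceased; the 1/24 allotted to Catalina's branch passes to Catalina's issue by representation.
The 1/24 is divided into 2 equal shares of 1/48 among Nieves, Teodoro.
Nieves is living and takes 1/48.
Teodoro is living and takes 1/48.
Elena is living and takes 1/24.
Ursula is living and takes 1/6.
Mateo is living and takes 1/6.
Alonso is living and takes 1/6.
Lucia is living and takes 1/6.
Ines predeceased; the 1/6 allotted to Ines's branch passes to Ines's issue by representation.
The 1/6 is divided into 3 equal shares of 1/18 among Joaquin, Yago, Hugo.
Joaquin is living and takes 1/18.
Yago predeceased; the 1/18 allotted to Yago's branch passes to Yago's issue by representation.
The 1/18 is divided into 3 equal shares of 1/54 among Ramiro, Octavio, Fernando.
Ramiro is living and takes 1/54.
Octavio is living and takes 1/54.
Fernando is living and takes 1/54.
Hugo is living and takes 1/18.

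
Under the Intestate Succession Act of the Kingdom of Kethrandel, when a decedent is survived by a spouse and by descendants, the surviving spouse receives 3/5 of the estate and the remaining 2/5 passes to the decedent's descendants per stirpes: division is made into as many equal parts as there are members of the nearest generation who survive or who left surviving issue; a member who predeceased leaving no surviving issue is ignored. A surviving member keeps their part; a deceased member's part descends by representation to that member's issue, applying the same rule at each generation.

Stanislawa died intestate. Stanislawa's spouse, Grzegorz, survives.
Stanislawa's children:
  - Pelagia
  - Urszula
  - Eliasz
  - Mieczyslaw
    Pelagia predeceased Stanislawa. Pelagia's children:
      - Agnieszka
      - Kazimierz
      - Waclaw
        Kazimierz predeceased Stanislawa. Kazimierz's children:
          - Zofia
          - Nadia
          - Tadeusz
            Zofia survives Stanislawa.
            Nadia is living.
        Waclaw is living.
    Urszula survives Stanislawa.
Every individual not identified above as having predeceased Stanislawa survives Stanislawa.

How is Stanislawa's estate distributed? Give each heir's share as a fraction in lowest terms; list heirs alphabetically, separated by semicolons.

Grzegorz, as surviving spouse, takes 3/5.
The remaining 2/5 passes to Stanislawa's descendants per stirpes.
The 2/5 is divided into 4 equal shares of 1/10 among Pelagia, Urszula, Eliasz, Mieczyslaw.
Pelagia predeceased; the 1/10 allotted to Pelagia's branch passes to Pelagia's issue by representation.
The 1/10 is divided into 3 equal shares of 1/30 among Agnieszka, Kazimierz, Waclaw.
Agnieszka is living and takes 1/30.
Kazimierz predeceased; the 1/30 allotted to Kazimierz's branch passes to Kazimierz's issue by representation.
The 1/30 is divided into 3 equal shares of 1/90 among Zofia, Nadia, Tadeusz.
Zofia is living and takes 1/90.
Nadia is living and takes 1/90.
Tadeusz is living and takes 1/90.
Waclaw is living and takes 1/30.
Urszula is living and takes 1/10.
Eliasz is living and takes 1/10.
Mieczyslaw is living and takes 1/10.

Agnieszka 1/30; Eliasz 1/10; Grzegorz 3/5; Mieczyslaw 1/10; Nadia 1/90; Tadeusz 1/90; Urszula 1/10; Waclaw 1/30; Zofia 1/90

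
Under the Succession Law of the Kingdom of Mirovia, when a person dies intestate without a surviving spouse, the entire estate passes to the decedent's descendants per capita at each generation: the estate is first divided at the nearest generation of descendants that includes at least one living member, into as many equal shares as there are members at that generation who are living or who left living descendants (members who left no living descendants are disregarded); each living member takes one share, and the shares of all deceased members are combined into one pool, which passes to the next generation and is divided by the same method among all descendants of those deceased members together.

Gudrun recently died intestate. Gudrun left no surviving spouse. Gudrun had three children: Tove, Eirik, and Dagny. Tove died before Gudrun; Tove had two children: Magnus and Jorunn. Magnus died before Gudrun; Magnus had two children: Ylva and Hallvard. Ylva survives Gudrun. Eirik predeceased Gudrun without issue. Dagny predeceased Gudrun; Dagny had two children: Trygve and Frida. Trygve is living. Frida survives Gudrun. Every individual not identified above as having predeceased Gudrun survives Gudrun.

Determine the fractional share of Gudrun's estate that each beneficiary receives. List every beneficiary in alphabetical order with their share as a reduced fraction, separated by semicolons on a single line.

Frida 1/4; Hallvard 1/8; Jorunn 1/4; Trygve 1/4; Ylva 1/8

There is no surviving spouse, so the entire estate passes to Gudrun's descendants per capita at each generation.
No one at generation 1 (Tove, Dagny) is living; moving to the next generation.
At generation 2 (Magnus, Jorunn, Trygve, Frida) there are 4 shares of (1)/4 = 1/4 each.
Living: Jorunn, Trygve, and Frida — each takes 1/4.
Deceased: Magnus. That 1/4 share is carried to generation 3.
At generation 3 (Ylva, Hallvard) there are 2 shares of (1/4)/2 = 1/8 each.
Living: Ylva and Hallvard — each takes 1/8.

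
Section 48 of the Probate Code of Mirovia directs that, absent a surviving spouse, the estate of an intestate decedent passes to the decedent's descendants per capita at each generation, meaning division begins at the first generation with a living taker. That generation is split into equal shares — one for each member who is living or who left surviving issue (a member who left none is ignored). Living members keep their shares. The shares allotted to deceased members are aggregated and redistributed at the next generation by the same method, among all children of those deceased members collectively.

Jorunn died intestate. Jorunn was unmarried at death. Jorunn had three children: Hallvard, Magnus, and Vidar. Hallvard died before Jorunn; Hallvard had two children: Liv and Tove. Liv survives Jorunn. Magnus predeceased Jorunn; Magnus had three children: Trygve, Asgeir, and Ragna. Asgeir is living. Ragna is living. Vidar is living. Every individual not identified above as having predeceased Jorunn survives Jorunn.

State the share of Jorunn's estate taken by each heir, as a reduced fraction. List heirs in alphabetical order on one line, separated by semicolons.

Asgeir 2/15; Liv 2/15; Ragna 2/15; Tove 2/15; Trygve 2/15; Vidar 1/3

There is no surviving spouse, so the entire estate passes to Jorunn's descendants per capita at each generation.
At generation 1 (Hallvard, Magnus, Vidar) there are 3 shares of (1)/3 = 1/3 each.
Living: Vidar — each takes 1/3.
Deceased: Hallvard and Magnus. Their combined 2/3 is pooled and carried to generation 2.
At generation 2 (Liv, Tove, Trygve, Asgeir, Ragna) there are 5 shares of (2/3)/5 = 2/15 each.
Living: Liv, Tove, Trygve, Asgeir, and Ragna — each takes 2/15.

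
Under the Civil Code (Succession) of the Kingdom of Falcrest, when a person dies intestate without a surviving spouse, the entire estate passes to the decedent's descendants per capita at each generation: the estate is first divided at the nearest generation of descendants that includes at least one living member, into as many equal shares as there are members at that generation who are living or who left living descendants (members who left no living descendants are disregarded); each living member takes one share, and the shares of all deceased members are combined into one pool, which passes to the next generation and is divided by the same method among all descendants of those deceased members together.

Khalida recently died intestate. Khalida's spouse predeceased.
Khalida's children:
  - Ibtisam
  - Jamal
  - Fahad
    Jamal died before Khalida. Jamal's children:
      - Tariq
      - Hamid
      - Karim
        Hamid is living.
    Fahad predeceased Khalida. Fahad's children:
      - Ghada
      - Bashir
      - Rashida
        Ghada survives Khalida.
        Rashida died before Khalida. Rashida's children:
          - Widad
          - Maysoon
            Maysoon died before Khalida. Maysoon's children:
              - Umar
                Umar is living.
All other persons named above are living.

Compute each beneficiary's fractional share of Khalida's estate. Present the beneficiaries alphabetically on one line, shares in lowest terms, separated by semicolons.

Bashir 1/9; Ghada 1/9; Hamid 1/9; Ibtisam 1/3; Karim 1/9; Tariq 1/9; Umar 1/18; Widad 1/18

There is no surviving spouse, so the entire estate passes to Khalida's descendants per capita at each generation.
At generation 1 (Ibtisam, Jamal, Fahad) there are 3 shares of (1)/3 = 1/3 each.
Living: Ibtisam — each takes 1/3.
Deceased: Jamal and Fahad. Their combined 2/3 is pooled and carried to generation 2.
At generation 2 (Tariq, Hamid, Karim, Ghada, Bashir, Rashida) there are 6 shares of (2/3)/6 = 1/9 each.
Living: Tariq, Hamid, Karim, Ghada, and Bashir — each takes 1/9.
Deceased: Rashida. That 1/9 share is carried to generation 3.
At generation 3 (Widad, Maysoon) there are 2 shares of (1/9)/2 = 1/18 each.
Living: Widad — each takes 1/18.
Deceased: Maysoon. That 1/18 share is carried to generation 4.
At generation 4 (Umar) there are 1 shares of (1/18)/1 = 1/18 each.
Living: Umar — each takes 1/18.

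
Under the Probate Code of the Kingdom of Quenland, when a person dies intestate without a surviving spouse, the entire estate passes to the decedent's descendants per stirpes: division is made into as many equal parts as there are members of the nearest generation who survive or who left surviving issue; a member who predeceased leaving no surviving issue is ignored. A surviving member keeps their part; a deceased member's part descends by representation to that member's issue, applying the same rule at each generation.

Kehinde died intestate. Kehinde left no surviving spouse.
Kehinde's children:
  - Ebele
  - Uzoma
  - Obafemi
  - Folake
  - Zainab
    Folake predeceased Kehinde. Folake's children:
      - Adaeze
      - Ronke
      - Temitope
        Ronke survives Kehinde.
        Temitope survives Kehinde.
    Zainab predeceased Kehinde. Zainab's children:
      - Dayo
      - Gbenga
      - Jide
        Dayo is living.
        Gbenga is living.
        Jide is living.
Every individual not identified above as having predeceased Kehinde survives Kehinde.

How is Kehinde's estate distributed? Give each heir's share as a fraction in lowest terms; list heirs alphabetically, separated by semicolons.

There is no surviving spouse, so the entire estate passes to Kehinde's descendants per stirpes.
The estate is divided into 5 equal shares of 1/5 among Ebele, Uzoma, Obafemi, Folake, Zainab.
Ebele is living and takes 1/5.
Uzoma is living and takes 1/5.
Obafemi is living and takes 1/5.
Folake predeceased; the 1/5 allotted to Folake's branch passes to Folake's issue by representation.
The 1/5 is divided into 3 equal shares of 1/15 among Adaeze, Ronke, Temitope.
Adaeze is living and takes 1/15.
Ronke is living and takes 1/15.
Temitope is living and takes 1/15.
Zainab predeceased; the 1/5 allotted to Zainab's branch passes to Zainab's issue by representation.
The 1/5 is divided into 3 equal shares of 1/15 among Dayo, Gbenga, Jide.
Dayo is living and takes 1/15.
Gbenga is living and takes 1/15.
Jide is living and takes 1/15.

Adaeze 1/15; Dayo 1/15; Ebele 1/5; Gbenga 1/15; Jide 1/15; Obafemi 1/5; Ronke 1/15; Temitope 1/15; Uzoma 1/5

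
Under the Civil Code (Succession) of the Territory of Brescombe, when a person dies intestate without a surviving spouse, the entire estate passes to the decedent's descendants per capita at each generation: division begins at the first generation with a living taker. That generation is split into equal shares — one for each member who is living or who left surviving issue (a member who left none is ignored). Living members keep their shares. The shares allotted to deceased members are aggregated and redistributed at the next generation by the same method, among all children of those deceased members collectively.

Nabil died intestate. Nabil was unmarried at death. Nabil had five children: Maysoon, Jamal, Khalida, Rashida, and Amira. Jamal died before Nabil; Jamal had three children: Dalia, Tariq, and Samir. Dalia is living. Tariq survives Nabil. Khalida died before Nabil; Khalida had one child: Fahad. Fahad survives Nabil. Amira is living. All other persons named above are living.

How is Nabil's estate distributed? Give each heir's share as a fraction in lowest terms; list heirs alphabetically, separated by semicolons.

Amira 1/5; Dalia 1/10; Fahad 1/10; Maysoon 1/5; Rashida 1/5; Samir 1/10; Tariq 1/10

There is no surviving spouse, so the entire estate passes to Nabil's descendants per capita at each generation.
At generation 1 (Maysoon, Jamal, Khalida, Rashida, Amira) there are 5 shares of (1)/5 = 1/5 each.
Living: Maysoon, Rashida, and Amira — each takes 1/5.
Deceased: Jamal and Khalida. Their combined 2/5 is pooled and carried to generation 2.
At generation 2 (Dalia, Tariq, Samir, Fahad) there are 4 shares of (2/5)/4 = 1/10 each.
Living: Dalia, Tariq, Samir, and Fahad — each takes 1/10.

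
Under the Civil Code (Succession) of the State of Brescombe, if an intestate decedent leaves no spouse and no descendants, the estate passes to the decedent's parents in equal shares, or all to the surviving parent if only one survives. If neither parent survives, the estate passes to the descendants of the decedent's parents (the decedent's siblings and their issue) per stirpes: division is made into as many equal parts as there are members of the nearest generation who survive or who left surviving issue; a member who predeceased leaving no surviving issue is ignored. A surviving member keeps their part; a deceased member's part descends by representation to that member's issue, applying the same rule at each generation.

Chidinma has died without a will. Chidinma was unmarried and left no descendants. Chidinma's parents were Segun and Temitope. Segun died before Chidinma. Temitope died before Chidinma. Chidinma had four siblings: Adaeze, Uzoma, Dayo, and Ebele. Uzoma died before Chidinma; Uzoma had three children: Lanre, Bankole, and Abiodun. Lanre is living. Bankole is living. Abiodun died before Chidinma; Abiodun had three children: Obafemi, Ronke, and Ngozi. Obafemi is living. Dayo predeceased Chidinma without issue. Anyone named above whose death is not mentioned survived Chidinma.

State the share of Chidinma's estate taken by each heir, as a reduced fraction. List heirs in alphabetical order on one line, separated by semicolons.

Adaeze 1/3; Bankole 1/9; Ebele 1/3; Lanre 1/9; Ngozi 1/27; Obafemi 1/27; Ronke 1/27

Neither parent survives and there are no descendants, so the estate passes to Chidinma's siblings and their issue per stirpes.
Dayo left no surviving issue, so that branch lapses and is disregarded.
The estate is divided into 3 equal shares of 1/3 among Adaeze, Uzoma, Ebele.
Adaeze is living and takes 1/3.
Uzoma predeceased; the 1/3 allotted to Uzoma's branch passes to Uzoma's issue by representation.
The 1/3 is divided into 3 equal shares of 1/9 among Lanre, Bankole, Abiodun.
Lanre is living and takes 1/9.
Bankole is living and takes 1/9.
Abiodun predeceased; the 1/9 allotted to Abiodun's branch passes to Abiodun's issue by representation.
The 1/9 is divided into 3 equal shares of 1/27 among Obafemi, Ronke, Ngozi.
Obafemi is living and takes 1/27.
Ronke is living and takes 1/27.
Ngozi is living and takes 1/27.
Ebele is living and takes 1/3.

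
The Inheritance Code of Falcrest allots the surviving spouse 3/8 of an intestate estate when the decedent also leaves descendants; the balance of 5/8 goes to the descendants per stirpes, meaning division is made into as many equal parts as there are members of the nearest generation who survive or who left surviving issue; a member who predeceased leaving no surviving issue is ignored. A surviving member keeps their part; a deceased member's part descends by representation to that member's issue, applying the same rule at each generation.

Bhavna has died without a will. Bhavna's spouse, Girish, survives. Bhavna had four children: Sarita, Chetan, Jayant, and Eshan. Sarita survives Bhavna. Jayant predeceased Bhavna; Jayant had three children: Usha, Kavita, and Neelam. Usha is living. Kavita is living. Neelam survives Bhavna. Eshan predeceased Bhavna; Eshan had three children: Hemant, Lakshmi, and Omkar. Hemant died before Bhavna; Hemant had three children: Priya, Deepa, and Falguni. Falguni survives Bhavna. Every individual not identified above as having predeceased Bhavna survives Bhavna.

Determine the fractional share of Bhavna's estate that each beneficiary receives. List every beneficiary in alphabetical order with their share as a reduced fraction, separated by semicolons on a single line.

Girish, as surviving spouse, takes 3/8.
The remaining 5/8 passes to Bhavna's descendants per stirpes.
The 5/8 is divided into 4 equal shares of 5/32 among Sarita, Chetan, Jayant, Eshan.
Sarita is living and takes 5/32.
Chetan is living and takes 5/32.
Jayant predeceased; the 5/32 allotted to Jayant's branch passes to Jayant's issue by representation.
The 5/32 is divided into 3 equal shares of 5/96 among Usha, Kavita, Neelam.
Usha is living and takes 5/96.
Kavita is living and takes 5/96.
Neelam is living and takes 5/96.
Eshan predeceased; the 5/32 allotted to Eshan's branch passes to Eshan's issue by representation.
The 5/32 is divided into 3 equal shares of 5/96 among Hemant, Lakshmi, Omkar.
Hemant predeceased; the 5/96 allotted to Hemant's branch passes to Hemant's issue by representation.
The 5/96 is divided into 3 equal shares of 5/288 among Priya, Deepa, Falguni.
Priya is living and takes 5/288.
Deepa is living and takes 5/288.
Falguni is living and takes 5/288.
Lakshmi is living and takes 5/96.
Omkar is living and takes 5/96.

Chetan 5/32; Deepa 5/288; Falguni 5/288; Girish 3/8; Kavita 5/96; Lakshmi 5/96; Neelam 5/96; Omkar 5/96; Priya 5/288; Sarita 5/32; Usha 5/96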